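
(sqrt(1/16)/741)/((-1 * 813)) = -1/2409732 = -0.00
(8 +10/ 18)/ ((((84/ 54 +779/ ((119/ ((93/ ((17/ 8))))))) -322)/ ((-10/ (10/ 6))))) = 467313/ 309074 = 1.51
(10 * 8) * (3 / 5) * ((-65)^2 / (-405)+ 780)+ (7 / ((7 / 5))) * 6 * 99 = 1077550 / 27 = 39909.26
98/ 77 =14/ 11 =1.27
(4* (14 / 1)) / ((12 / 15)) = 70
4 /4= 1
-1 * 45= -45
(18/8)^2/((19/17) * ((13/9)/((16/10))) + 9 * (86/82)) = 508113/1048646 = 0.48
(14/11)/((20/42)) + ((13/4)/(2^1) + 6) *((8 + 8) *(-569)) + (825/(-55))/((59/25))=-69421.68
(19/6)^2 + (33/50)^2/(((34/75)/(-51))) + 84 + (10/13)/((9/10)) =1073533/23400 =45.88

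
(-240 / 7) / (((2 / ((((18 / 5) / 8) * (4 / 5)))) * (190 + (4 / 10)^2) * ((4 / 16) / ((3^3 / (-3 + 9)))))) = -9720 / 16639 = -0.58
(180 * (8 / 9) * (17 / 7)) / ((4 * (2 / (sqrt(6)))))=340 * sqrt(6) / 7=118.98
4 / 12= 1 / 3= 0.33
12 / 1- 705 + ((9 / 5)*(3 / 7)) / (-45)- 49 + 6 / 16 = -1038299 / 1400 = -741.64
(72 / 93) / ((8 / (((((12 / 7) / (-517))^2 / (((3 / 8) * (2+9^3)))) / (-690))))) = -192 / 34131398023415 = -0.00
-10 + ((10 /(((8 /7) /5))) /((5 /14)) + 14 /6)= 689 /6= 114.83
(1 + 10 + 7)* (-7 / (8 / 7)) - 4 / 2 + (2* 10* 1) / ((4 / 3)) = -389 / 4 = -97.25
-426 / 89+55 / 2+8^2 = 15435 / 178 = 86.71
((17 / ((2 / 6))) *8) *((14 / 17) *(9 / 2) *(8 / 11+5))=95256 / 11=8659.64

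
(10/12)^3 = 125/216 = 0.58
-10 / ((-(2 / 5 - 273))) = -50 / 1363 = -0.04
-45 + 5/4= -175/4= -43.75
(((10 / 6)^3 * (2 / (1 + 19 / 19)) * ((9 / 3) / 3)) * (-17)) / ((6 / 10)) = -10625 / 81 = -131.17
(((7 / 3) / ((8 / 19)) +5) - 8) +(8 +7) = 421 / 24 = 17.54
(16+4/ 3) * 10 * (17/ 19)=8840/ 57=155.09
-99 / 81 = -11 / 9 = -1.22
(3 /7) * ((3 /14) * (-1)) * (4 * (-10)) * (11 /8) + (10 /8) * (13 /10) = 2617 /392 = 6.68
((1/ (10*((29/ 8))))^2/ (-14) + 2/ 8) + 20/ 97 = 26046871/ 57103900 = 0.46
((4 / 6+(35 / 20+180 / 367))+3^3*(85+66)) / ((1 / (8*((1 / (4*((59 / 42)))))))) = 125775377 / 21653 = 5808.68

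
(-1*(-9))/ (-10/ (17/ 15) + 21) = 17/ 23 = 0.74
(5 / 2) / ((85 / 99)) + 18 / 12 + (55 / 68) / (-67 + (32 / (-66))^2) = 21752205 / 4944076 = 4.40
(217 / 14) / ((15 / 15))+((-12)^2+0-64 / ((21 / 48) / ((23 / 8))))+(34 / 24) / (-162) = -261.08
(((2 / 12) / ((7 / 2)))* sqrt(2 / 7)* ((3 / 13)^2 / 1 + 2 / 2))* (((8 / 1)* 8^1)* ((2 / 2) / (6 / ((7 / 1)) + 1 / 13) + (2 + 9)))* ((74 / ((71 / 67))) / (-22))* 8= -77266741248* sqrt(14) / 549734185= -525.90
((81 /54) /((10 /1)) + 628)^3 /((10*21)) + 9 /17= 33707705858299 /28560000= 1180241.80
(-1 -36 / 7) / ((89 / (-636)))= 27348 / 623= 43.90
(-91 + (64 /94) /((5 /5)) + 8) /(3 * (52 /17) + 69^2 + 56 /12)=-197319 /11445299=-0.02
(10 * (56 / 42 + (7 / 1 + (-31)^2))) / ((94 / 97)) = 1410380 / 141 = 10002.70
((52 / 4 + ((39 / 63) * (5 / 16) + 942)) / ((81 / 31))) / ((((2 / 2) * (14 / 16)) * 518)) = 0.81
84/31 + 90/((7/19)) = 53598/217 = 247.00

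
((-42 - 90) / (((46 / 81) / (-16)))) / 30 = 14256 / 115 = 123.97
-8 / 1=-8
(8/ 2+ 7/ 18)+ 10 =259/ 18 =14.39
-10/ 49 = -0.20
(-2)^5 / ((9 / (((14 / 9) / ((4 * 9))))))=-0.15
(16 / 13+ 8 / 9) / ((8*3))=31 / 351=0.09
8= 8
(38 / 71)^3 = 54872 / 357911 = 0.15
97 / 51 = 1.90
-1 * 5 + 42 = 37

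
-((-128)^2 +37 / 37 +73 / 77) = -1261718 / 77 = -16385.95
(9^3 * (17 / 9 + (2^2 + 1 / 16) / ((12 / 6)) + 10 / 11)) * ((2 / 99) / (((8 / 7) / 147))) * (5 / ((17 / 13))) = 9209462535 / 263296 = 34977.60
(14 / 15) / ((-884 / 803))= -0.85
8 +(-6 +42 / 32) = 53 / 16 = 3.31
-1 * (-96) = 96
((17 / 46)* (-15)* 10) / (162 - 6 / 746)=-158525 / 463243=-0.34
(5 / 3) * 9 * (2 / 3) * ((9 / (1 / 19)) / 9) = 190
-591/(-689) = 591/689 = 0.86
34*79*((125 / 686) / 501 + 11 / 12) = 846547963 / 343686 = 2463.14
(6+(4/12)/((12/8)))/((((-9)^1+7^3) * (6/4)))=56/4509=0.01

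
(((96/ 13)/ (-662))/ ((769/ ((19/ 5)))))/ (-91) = 912/ 1505598185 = 0.00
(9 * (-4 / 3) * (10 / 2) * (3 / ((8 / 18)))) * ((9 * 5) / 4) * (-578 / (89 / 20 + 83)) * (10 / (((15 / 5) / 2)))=117045000 / 583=200763.29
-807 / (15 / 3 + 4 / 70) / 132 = -9415 / 7788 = -1.21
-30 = -30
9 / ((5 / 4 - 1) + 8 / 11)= 396 / 43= 9.21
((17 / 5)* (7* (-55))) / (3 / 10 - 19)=70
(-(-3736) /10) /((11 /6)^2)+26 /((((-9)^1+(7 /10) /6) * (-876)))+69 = 326222099 /1810765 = 180.16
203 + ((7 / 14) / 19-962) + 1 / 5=-144167 / 190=-758.77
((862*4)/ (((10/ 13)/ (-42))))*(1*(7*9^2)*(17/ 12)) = -756102438/ 5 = -151220487.60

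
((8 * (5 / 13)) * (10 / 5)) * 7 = 560 / 13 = 43.08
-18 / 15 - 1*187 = -941 / 5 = -188.20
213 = 213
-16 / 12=-4 / 3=-1.33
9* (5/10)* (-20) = -90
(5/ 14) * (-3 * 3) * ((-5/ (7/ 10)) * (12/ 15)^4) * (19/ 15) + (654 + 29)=851267/ 1225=694.91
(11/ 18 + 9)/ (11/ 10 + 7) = 865/ 729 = 1.19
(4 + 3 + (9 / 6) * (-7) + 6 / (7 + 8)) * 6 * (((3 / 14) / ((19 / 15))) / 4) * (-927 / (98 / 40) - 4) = 1960254 / 6517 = 300.79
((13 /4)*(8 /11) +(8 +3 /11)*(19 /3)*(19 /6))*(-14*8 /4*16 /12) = -169624 /27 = -6282.37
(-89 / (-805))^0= 1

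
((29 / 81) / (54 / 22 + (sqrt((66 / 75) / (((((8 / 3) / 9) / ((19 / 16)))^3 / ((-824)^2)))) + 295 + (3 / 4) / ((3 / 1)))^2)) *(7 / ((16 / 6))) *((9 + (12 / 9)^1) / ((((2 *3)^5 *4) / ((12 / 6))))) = 1374160439835010669600 / 84071037512094534372856647534741 - 64361439755008000 *sqrt(627) / 1037914043359191782380946265861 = 0.00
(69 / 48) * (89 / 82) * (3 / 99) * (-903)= -42.69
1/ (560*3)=1/ 1680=0.00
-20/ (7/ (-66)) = 1320/ 7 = 188.57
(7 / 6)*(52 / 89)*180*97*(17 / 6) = 3001180 / 89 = 33721.12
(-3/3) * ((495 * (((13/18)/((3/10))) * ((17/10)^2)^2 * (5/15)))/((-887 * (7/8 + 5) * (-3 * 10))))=-11943503/562801500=-0.02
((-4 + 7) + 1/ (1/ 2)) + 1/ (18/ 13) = 103/ 18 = 5.72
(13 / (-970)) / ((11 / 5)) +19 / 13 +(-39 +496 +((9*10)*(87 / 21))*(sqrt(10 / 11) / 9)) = 290*sqrt(110) / 77 +12718471 / 27742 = 497.96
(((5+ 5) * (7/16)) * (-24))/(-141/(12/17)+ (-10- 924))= 0.09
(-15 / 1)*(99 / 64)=-1485 / 64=-23.20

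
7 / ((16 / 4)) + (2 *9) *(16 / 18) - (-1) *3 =83 / 4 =20.75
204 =204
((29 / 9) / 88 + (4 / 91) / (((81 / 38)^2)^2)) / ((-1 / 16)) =-26712446126 / 43089767721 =-0.62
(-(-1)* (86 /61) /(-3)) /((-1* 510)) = 43 /46665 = 0.00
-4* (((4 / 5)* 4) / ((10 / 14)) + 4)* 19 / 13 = -49.58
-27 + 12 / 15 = -131 / 5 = -26.20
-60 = -60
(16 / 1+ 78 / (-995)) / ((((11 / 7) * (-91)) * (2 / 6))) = -47526 / 142285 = -0.33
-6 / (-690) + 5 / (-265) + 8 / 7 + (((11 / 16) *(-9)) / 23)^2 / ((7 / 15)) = 323502463 / 251211520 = 1.29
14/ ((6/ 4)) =28/ 3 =9.33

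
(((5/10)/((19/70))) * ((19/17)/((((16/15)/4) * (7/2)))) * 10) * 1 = 375/17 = 22.06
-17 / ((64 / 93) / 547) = -864807 / 64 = -13512.61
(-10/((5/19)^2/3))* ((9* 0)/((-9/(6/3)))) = 0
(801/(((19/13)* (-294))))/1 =-3471/1862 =-1.86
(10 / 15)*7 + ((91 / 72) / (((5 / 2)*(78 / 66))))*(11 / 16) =14287 / 2880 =4.96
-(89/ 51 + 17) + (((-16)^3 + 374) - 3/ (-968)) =-184672951/ 49368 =-3740.74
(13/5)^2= 169/25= 6.76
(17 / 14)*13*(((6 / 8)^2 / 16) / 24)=663 / 28672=0.02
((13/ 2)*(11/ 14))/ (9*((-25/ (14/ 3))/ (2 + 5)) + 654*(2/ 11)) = 11011/ 241518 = 0.05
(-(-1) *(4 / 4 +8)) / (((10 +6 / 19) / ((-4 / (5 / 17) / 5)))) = -2907 / 1225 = -2.37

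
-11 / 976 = -0.01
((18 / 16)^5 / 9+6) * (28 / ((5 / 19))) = 27021477 / 40960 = 659.70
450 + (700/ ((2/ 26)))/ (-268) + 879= 86768/ 67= 1295.04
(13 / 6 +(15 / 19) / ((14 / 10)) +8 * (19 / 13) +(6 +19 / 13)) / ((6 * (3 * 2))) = 227029 / 373464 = 0.61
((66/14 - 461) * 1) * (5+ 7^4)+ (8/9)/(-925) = -63975660356/58275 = -1097823.43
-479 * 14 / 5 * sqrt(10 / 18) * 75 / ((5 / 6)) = -89970.43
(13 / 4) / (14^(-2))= 637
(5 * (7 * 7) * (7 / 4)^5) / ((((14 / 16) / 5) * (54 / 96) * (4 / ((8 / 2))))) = 2941225 / 72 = 40850.35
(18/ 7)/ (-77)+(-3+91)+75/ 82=3928373/ 44198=88.88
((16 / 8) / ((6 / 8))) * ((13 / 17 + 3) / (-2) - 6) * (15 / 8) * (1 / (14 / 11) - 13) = 57285 / 119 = 481.39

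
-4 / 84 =-1 / 21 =-0.05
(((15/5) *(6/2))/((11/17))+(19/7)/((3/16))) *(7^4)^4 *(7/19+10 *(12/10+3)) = 25059457460660482055/627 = 39967236779362810.30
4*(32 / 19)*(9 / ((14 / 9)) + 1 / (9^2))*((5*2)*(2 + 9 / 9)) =4208000 / 3591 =1171.82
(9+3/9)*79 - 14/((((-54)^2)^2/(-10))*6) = 9404379971/12754584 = 737.33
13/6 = 2.17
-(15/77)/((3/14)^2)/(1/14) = -1960/33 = -59.39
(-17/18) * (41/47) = -697/846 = -0.82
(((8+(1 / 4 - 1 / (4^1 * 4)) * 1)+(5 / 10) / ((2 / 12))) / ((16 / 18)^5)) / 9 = 1174419 / 524288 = 2.24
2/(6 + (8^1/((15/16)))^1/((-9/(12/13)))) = 585/1499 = 0.39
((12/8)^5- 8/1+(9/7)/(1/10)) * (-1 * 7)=-2789/32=-87.16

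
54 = 54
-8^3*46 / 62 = -11776 / 31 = -379.87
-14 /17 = -0.82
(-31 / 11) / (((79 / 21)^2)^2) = -6028911 / 428450891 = -0.01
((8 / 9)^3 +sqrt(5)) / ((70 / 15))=0.63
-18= -18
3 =3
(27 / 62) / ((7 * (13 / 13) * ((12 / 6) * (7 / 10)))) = 135 / 3038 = 0.04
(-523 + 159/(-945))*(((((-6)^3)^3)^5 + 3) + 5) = 17130033174336186685425426938790671016464/315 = 54381057696305354556906120000000000000.00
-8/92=-2/23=-0.09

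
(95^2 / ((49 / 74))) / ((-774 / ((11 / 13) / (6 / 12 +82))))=-133570 / 739557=-0.18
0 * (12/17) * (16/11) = 0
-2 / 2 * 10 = -10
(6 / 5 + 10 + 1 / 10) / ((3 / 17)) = 1921 / 30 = 64.03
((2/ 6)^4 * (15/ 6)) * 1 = 0.03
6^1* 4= 24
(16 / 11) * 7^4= 38416 / 11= 3492.36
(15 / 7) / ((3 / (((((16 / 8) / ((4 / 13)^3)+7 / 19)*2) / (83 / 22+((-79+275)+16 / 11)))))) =0.49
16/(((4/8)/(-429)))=-13728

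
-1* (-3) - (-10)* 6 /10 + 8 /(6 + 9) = 143 /15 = 9.53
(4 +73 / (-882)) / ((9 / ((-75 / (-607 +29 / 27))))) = 17275 / 320656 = 0.05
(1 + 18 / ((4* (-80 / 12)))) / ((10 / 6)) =39 / 200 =0.20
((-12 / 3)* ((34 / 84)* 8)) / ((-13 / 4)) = 1088 / 273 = 3.99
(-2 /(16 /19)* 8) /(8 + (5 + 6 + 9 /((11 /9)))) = -209 /290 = -0.72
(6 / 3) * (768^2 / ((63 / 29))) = 3801088 / 7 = 543012.57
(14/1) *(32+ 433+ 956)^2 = 28269374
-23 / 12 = -1.92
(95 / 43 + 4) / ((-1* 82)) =-0.08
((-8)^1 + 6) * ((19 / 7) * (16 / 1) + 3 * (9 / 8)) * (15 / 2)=-39315 / 56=-702.05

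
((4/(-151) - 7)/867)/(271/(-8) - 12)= 0.00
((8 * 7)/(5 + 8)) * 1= 56/13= 4.31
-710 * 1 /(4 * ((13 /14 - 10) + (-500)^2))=-2485 /3499873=-0.00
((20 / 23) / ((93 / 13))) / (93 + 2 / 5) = 1300 / 998913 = 0.00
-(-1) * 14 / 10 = 7 / 5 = 1.40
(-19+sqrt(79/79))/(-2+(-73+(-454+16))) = 2/57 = 0.04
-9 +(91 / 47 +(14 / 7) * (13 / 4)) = -53 / 94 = -0.56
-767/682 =-1.12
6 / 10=3 / 5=0.60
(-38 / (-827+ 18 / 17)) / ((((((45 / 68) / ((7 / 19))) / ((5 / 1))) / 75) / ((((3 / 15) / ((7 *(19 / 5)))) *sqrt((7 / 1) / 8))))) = 14450 *sqrt(14) / 800337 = 0.07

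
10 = 10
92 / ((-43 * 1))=-92 / 43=-2.14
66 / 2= 33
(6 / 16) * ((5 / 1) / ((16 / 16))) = 15 / 8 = 1.88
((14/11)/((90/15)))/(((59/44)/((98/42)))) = 196/531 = 0.37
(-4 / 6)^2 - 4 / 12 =1 / 9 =0.11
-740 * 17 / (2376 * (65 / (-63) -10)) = 0.48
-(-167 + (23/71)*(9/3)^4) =9994/71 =140.76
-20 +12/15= -96/5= -19.20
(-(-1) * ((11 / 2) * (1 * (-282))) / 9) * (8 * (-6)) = 8272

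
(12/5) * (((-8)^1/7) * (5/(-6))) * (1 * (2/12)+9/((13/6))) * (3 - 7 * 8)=-142888/273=-523.40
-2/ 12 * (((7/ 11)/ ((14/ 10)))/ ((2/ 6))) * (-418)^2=-39710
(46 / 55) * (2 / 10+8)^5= 31007.33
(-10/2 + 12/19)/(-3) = 1.46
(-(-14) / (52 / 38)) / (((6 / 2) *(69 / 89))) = 11837 / 2691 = 4.40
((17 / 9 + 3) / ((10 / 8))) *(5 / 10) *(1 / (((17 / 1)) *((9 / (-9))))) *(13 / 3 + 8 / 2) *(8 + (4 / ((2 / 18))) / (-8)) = -1540 / 459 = -3.36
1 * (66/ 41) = 66/ 41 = 1.61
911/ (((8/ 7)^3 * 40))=312473/ 20480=15.26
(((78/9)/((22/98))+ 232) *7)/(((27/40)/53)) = 132521200/891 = 148733.11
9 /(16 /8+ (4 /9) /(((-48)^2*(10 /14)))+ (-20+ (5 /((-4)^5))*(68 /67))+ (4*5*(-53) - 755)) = -62519040 /12733077029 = -0.00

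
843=843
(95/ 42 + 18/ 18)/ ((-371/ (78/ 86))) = -1781/ 223342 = -0.01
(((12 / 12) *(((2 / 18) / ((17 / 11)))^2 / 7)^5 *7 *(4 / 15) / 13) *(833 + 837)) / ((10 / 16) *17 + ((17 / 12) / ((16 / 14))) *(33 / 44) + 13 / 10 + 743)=2016139593712640 / 28946541011486912312972321240847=0.00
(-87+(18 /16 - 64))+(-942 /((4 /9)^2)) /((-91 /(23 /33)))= -226927 /2002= -113.35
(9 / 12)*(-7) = -21 / 4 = -5.25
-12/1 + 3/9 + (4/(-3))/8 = -71/6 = -11.83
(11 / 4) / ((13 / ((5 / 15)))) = 11 / 156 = 0.07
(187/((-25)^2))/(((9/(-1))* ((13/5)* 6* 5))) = -187/438750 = -0.00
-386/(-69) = 386/69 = 5.59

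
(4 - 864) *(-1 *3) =2580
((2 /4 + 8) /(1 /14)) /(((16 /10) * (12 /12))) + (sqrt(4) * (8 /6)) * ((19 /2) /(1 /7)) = 6041 /24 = 251.71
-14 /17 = -0.82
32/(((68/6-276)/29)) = -1392/397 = -3.51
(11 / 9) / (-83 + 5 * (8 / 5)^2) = -55 / 3159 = -0.02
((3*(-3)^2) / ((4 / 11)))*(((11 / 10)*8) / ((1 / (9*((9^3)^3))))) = 11391324638067 / 5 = 2278264927613.40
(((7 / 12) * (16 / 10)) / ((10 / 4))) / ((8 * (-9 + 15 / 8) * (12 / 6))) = -14 / 4275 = -0.00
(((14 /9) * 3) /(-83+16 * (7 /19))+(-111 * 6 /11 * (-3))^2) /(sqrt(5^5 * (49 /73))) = 17544825394 * sqrt(365) /465320625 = 720.35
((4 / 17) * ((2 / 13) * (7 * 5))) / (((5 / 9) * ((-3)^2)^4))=56 / 161109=0.00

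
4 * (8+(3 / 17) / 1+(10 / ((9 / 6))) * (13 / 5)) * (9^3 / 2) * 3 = 1896858 / 17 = 111579.88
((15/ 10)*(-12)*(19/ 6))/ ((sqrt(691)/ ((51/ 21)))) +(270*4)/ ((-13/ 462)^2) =230519520/ 169 - 969*sqrt(691)/ 4837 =1364015.56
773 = 773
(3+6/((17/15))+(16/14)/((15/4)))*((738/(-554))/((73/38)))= -71741226/12031495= -5.96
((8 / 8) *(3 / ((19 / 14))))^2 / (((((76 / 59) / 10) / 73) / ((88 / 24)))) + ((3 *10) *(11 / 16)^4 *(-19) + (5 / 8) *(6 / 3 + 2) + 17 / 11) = 24798285715739 / 2472312832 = 10030.40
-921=-921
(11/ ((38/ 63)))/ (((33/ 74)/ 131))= 101787/ 19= 5357.21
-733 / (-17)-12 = 31.12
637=637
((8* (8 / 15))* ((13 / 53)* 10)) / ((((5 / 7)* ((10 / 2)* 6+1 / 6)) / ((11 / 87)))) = 256256 / 4172955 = 0.06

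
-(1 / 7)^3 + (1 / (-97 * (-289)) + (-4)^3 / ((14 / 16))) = -703319594 / 9615319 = -73.15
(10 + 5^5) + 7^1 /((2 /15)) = 3187.50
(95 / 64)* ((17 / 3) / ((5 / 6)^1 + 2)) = 95 / 32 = 2.97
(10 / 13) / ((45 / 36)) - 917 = -11913 / 13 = -916.38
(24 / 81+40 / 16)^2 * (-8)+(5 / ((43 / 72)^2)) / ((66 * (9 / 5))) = -925749478 / 14827131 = -62.44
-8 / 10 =-4 / 5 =-0.80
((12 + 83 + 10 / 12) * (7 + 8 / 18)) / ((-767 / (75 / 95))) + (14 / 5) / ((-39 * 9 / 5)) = -609263 / 786942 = -0.77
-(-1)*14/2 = 7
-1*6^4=-1296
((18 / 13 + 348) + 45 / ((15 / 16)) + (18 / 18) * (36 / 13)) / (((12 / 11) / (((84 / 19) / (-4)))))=-200277 / 494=-405.42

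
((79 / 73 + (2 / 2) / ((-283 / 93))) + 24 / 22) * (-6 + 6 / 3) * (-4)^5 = 1716862976 / 227249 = 7554.99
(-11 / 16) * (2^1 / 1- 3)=11 / 16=0.69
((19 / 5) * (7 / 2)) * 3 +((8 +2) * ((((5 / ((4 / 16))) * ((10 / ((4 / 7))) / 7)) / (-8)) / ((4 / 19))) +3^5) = -13.98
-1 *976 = -976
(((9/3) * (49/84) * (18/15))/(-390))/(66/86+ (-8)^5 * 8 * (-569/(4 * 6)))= -903/1042255181500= -0.00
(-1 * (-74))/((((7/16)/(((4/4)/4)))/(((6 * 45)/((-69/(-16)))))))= 426240/161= 2647.45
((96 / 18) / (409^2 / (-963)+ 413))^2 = 6594624 / 13275417961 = 0.00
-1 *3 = -3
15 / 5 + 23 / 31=116 / 31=3.74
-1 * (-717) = 717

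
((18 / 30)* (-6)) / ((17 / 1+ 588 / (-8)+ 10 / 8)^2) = -288 / 244205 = -0.00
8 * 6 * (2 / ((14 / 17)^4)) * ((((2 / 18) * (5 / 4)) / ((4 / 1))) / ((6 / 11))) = 4593655 / 345744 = 13.29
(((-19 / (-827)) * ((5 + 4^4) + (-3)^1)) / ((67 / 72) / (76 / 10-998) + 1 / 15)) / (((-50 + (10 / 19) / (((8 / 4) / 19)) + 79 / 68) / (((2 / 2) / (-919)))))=31276039680 / 13971947509751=0.00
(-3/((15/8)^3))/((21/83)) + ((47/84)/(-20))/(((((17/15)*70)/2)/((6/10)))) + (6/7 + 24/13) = 0.90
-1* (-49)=49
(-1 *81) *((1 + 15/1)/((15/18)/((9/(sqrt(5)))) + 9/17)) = -578207808/200071 + 101126880 *sqrt(5)/200071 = -1759.78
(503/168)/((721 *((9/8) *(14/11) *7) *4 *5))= 5533/267087240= 0.00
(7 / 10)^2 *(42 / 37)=1029 / 1850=0.56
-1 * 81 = -81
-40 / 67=-0.60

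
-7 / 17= -0.41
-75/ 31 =-2.42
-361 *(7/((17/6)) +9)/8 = -70395/136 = -517.61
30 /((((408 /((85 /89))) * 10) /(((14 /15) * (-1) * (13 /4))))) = -91 /4272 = -0.02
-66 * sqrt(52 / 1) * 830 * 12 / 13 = -1314720 * sqrt(13) / 13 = -364637.72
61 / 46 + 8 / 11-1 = 533 / 506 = 1.05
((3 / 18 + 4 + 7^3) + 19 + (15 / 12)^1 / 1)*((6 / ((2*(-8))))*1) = -4409 / 32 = -137.78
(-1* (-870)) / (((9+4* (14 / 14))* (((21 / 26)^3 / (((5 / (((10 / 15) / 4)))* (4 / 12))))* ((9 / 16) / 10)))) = 627328000 / 27783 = 22579.56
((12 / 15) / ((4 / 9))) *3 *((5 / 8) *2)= 27 / 4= 6.75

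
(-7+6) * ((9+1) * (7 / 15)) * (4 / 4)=-14 / 3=-4.67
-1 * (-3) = 3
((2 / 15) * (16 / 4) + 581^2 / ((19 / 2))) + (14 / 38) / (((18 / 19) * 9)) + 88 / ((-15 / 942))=461806397 / 15390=30006.91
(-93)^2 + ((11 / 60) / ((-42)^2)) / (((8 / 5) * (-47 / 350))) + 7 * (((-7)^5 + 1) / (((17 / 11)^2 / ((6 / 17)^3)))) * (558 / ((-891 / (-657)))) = -712240573724868163 / 807205742784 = -882353.20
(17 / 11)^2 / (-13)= -0.18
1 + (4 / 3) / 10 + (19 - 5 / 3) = 277 / 15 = 18.47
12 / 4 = 3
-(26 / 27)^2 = -676 / 729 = -0.93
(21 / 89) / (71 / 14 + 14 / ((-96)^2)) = 677376 / 14563337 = 0.05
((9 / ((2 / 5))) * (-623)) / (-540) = 623 / 24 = 25.96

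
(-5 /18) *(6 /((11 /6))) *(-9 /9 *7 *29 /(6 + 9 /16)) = 928 /33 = 28.12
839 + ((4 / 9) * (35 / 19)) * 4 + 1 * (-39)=803.27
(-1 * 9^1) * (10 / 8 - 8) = 243 / 4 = 60.75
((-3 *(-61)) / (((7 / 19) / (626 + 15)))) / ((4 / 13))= 28973841 / 28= 1034780.04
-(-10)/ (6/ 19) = 31.67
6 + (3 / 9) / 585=10531 / 1755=6.00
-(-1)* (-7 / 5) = -7 / 5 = -1.40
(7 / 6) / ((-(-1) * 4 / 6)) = 7 / 4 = 1.75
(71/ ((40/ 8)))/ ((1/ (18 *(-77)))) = -98406/ 5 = -19681.20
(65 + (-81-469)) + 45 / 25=-2416 / 5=-483.20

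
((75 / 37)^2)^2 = 31640625 / 1874161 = 16.88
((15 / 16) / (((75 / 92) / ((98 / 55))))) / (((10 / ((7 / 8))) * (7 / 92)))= 25921 / 11000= 2.36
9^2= 81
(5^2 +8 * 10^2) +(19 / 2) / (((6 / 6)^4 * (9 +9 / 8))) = 66901 / 81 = 825.94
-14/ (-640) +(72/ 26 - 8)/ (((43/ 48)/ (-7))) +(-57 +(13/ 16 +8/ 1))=-1304507/ 178880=-7.29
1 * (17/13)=1.31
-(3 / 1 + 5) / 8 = -1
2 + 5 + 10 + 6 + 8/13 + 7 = 398/13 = 30.62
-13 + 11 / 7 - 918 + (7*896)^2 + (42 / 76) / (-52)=544110138685 / 13832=39337054.56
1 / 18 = 0.06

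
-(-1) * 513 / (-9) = -57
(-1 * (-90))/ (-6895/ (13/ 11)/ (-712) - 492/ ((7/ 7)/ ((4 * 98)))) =-833040/ 1785073339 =-0.00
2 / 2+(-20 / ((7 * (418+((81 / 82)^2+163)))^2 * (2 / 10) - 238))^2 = 22517504968590934074650864249 / 22517504967773277731188873849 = 1.00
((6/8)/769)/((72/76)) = 19/18456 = 0.00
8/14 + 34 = 242/7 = 34.57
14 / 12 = 7 / 6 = 1.17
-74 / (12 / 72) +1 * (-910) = -1354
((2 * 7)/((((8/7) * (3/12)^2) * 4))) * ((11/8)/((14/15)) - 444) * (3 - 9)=1040823/8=130102.88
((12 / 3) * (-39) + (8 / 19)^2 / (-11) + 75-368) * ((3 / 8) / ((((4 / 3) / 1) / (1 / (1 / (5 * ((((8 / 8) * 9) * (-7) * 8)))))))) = 5054926905 / 15884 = 318240.17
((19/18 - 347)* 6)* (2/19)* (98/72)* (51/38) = -5187091/12996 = -399.13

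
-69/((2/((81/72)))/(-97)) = 60237/16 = 3764.81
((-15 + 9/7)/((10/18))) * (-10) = 1728/7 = 246.86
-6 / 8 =-3 / 4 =-0.75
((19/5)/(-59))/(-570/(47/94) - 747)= 19/556665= 0.00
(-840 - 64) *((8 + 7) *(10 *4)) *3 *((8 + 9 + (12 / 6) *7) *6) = -302659200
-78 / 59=-1.32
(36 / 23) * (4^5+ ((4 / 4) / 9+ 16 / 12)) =36916 / 23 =1605.04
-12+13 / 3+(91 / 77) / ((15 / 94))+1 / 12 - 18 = -3999 / 220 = -18.18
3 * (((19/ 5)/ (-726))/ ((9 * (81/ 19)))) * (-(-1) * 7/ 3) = -2527/ 2646270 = -0.00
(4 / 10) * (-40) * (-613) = 9808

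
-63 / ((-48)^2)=-7 / 256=-0.03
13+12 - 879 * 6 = -5249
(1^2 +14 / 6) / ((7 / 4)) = 40 / 21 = 1.90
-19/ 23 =-0.83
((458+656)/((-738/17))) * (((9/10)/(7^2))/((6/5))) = -9469/24108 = -0.39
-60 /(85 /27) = -324 /17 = -19.06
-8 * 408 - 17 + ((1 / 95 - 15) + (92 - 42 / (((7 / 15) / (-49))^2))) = -44294129 / 95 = -466253.99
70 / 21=10 / 3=3.33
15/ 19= 0.79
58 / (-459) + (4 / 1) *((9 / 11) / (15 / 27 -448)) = -2717942 / 20332323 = -0.13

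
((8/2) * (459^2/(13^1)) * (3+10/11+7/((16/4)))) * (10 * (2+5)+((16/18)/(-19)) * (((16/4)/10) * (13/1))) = 25590263.89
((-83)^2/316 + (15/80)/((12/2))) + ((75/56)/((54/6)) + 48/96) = 1193455/53088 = 22.48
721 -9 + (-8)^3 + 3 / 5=1003 / 5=200.60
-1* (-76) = 76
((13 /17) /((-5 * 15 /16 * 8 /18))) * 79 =-12324 /425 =-29.00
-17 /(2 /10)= -85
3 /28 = 0.11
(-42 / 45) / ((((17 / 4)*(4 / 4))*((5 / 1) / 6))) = -112 / 425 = -0.26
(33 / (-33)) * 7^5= -16807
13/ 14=0.93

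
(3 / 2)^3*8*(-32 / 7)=-864 / 7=-123.43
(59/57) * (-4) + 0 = -236/57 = -4.14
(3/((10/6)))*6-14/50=263/25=10.52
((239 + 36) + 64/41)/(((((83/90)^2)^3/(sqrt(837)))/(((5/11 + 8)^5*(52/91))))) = 503066966609474397684000000*sqrt(93)/15111719258506385053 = 321035750.62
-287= -287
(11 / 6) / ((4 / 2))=11 / 12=0.92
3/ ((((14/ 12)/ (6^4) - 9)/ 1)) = -23328/ 69977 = -0.33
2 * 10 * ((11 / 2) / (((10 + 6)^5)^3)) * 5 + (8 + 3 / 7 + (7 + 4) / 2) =56204923349583792005 / 4035225266123964416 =13.93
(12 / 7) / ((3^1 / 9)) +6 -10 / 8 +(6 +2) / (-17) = 9.42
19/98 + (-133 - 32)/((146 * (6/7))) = -1.12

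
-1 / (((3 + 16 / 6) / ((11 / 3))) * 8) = -11 / 136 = -0.08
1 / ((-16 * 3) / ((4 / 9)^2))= -1 / 243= -0.00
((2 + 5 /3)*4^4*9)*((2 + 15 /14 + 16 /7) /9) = 35200 /7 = 5028.57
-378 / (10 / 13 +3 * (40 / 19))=-6669 / 125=-53.35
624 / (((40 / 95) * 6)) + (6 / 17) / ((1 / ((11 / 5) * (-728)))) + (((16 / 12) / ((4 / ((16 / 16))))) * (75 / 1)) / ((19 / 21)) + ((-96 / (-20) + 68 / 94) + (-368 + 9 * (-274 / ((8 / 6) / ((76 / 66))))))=-2782.84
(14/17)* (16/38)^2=896/6137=0.15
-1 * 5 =-5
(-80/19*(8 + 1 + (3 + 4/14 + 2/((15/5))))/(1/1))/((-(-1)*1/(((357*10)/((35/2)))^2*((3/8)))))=-113195520/133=-851094.14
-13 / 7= -1.86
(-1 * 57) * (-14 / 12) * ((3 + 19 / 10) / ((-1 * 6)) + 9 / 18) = -2527 / 120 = -21.06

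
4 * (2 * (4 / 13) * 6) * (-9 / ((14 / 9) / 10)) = -77760 / 91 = -854.51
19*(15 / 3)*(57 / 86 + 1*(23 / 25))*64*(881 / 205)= 44458784 / 1075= 41357.01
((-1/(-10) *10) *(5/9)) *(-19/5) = -19/9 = -2.11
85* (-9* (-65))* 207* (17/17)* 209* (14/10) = 3011753745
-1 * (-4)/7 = 0.57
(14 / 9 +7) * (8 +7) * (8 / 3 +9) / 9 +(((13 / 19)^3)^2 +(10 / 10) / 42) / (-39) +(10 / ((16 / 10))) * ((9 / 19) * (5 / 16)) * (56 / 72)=3707983443187883 / 22193612086464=167.07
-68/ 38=-34/ 19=-1.79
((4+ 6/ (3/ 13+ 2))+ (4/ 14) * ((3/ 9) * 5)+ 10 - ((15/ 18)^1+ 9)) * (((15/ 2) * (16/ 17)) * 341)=60909420/ 3451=17649.79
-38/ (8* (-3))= 1.58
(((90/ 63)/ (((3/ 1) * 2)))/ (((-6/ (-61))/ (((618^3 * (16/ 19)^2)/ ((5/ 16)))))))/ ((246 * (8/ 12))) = 819073191936/ 103607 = 7905577.73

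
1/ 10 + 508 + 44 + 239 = 7911/ 10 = 791.10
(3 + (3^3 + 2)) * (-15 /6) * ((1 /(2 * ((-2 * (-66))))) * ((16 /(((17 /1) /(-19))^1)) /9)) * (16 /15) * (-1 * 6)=-19456 /5049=-3.85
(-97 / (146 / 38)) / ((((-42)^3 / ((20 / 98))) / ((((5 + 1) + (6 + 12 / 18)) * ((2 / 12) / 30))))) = 0.00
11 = 11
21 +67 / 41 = 928 / 41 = 22.63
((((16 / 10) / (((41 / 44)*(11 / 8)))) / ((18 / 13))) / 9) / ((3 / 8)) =13312 / 49815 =0.27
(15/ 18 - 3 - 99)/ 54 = -607/ 324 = -1.87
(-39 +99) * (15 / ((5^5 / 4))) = 144 / 125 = 1.15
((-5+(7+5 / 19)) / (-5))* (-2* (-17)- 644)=5246 / 19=276.11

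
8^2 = 64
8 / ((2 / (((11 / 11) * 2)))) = 8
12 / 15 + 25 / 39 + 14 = 3011 / 195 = 15.44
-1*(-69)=69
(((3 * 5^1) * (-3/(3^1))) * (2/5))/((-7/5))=30/7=4.29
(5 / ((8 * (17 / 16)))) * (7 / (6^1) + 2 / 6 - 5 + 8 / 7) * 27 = -37.44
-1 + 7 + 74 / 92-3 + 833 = 38493 / 46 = 836.80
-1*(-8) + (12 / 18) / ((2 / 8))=32 / 3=10.67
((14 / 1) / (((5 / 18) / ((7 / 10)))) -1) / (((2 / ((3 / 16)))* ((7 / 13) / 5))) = 33423 / 1120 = 29.84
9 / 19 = 0.47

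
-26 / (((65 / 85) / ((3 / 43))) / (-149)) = 15198 / 43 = 353.44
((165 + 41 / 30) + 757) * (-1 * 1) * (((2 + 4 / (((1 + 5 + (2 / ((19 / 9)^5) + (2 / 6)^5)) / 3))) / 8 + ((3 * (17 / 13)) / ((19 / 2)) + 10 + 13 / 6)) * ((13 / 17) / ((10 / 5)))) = -4617.03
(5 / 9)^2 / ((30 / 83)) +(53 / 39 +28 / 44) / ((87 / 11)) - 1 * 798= -796.89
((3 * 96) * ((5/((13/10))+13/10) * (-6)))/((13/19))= -10982304/845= -12996.81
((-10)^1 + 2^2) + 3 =-3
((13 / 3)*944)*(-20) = -81813.33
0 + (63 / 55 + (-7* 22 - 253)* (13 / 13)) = -22322 / 55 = -405.85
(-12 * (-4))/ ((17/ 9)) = 432/ 17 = 25.41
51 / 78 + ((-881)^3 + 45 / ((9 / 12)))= -17778742289 / 26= -683797780.35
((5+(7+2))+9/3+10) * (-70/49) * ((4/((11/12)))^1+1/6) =-13455/77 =-174.74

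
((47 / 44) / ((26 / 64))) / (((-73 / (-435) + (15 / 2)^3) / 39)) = 3925440 / 16155799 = 0.24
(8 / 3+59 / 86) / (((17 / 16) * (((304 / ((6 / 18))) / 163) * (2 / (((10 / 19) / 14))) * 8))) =704975 / 532004256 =0.00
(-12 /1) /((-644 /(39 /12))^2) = -507 /1658944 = -0.00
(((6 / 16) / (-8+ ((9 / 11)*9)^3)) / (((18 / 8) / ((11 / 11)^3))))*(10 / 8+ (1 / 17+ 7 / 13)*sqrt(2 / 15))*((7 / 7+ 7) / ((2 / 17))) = 117128*sqrt(30) / 101554635+ 113135 / 3124758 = 0.04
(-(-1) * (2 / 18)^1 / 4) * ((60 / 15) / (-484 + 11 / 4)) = -4 / 17325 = -0.00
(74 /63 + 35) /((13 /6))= 4558 /273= 16.70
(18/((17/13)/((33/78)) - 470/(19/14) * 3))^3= -6655280841/1268374805985223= -0.00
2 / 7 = 0.29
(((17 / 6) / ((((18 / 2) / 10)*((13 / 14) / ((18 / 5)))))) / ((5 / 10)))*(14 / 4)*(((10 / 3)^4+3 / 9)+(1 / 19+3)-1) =645315104 / 60021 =10751.49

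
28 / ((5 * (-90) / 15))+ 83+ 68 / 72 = 7471 / 90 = 83.01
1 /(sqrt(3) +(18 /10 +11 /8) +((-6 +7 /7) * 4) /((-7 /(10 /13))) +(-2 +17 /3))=1077924120 /9386122321 - 119246400 * sqrt(3) /9386122321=0.09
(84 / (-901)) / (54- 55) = 84 / 901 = 0.09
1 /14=0.07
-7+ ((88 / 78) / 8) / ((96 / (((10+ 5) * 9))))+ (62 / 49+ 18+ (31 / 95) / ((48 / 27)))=48982007 / 3872960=12.65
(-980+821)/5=-159/5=-31.80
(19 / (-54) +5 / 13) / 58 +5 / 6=33953 / 40716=0.83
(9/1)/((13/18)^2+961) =2916/311533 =0.01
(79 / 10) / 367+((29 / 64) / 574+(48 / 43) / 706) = 24451425813 / 1023224890240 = 0.02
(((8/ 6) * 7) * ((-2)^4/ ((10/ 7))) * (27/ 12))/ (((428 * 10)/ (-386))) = -56742/ 2675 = -21.21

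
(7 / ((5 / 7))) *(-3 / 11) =-147 / 55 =-2.67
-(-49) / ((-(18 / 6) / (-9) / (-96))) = -14112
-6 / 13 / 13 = -6 / 169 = -0.04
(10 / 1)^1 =10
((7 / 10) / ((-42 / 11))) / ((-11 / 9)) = 3 / 20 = 0.15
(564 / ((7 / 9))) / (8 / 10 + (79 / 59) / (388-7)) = 570517020 / 632177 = 902.46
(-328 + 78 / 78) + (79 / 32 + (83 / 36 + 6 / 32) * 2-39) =-103261 / 288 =-358.55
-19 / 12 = -1.58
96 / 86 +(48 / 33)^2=16816 / 5203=3.23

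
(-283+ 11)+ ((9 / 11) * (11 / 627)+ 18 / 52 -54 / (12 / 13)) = -330.14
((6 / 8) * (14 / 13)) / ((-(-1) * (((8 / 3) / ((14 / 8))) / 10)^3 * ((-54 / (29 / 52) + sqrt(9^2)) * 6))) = -26110875 / 60276736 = -0.43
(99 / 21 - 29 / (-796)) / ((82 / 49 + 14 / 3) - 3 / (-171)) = 3520643 / 4711524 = 0.75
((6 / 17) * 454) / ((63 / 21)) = 908 / 17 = 53.41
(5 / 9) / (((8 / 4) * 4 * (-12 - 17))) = -0.00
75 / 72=25 / 24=1.04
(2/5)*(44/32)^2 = 121/160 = 0.76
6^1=6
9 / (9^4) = 1 / 729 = 0.00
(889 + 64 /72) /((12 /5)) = 40045 /108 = 370.79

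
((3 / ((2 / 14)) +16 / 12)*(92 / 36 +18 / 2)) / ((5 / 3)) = 6968 / 45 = 154.84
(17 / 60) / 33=17 / 1980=0.01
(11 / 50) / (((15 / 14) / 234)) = 6006 / 125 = 48.05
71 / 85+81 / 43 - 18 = -55852 / 3655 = -15.28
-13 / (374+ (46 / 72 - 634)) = 468 / 9337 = 0.05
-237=-237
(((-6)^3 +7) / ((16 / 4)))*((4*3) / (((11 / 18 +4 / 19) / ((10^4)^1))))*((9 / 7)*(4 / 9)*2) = -17154720000 / 1967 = -8721260.80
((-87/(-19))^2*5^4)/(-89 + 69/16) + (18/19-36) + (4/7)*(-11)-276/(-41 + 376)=-45171202162/229413695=-196.90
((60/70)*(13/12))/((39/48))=8/7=1.14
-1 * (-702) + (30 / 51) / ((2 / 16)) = 12014 / 17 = 706.71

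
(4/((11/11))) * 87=348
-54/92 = -27/46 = -0.59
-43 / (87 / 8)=-3.95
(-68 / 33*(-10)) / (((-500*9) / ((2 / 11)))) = -68 / 81675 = -0.00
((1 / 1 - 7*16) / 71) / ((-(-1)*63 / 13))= -481 / 1491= -0.32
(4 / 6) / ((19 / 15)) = 10 / 19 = 0.53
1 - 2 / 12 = 5 / 6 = 0.83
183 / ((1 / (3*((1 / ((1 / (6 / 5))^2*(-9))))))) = -2196 / 25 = -87.84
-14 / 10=-7 / 5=-1.40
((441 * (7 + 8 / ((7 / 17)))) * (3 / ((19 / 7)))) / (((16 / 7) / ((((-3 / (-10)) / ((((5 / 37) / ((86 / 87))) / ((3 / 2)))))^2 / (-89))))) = -7806250382553 / 11377048000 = -686.14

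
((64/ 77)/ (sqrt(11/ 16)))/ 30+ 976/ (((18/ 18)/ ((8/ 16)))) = 488.03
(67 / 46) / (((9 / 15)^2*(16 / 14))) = 11725 / 3312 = 3.54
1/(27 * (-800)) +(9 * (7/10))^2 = 857303/21600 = 39.69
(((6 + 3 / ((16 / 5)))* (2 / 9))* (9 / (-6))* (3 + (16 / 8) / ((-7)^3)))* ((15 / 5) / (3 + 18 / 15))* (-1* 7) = 189995 / 5488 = 34.62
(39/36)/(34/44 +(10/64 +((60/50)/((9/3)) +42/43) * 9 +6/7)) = 1721720/22530933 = 0.08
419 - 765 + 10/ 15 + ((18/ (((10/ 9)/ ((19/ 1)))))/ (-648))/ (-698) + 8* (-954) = -668181383/ 83760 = -7977.33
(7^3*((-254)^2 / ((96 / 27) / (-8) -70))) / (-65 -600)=14225778 / 30115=472.38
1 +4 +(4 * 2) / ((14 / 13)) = 87 / 7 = 12.43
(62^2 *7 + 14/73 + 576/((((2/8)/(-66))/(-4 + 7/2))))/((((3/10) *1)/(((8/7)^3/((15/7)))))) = 2564995072/10731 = 239026.66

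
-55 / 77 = -5 / 7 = -0.71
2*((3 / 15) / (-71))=-2 / 355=-0.01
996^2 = 992016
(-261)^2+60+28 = 68209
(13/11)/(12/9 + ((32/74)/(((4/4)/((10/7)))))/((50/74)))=1365/2596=0.53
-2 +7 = 5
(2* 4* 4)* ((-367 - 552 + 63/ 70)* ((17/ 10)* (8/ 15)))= -9988928/ 375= -26637.14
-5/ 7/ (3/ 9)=-15/ 7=-2.14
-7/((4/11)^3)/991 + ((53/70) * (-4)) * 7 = -6769529/317120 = -21.35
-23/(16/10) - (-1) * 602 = 4701/8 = 587.62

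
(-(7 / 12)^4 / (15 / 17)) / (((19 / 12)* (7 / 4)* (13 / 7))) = -40817 / 1600560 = -0.03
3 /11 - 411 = -4518 /11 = -410.73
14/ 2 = 7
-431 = -431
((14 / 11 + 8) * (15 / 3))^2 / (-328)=-65025 / 9922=-6.55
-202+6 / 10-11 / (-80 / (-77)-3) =-195.79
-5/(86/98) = -245/43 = -5.70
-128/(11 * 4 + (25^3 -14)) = -0.01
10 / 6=5 / 3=1.67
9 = 9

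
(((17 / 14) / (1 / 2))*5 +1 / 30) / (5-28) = -0.53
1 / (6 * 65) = 1 / 390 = 0.00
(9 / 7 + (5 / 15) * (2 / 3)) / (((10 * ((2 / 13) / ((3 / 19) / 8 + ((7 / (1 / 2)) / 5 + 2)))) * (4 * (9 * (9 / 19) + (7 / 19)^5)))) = 13101039809 / 47366179840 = 0.28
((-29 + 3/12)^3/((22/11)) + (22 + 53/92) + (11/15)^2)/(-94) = 7855217501/62265600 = 126.16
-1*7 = -7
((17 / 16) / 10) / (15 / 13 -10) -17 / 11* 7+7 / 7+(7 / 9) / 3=-52303237 / 5464800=-9.57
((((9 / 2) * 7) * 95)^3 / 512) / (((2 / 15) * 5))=643152139875 / 8192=78509782.70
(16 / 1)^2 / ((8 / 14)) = 448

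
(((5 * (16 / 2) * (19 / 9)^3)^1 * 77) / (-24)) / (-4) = 2640715 / 8748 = 301.86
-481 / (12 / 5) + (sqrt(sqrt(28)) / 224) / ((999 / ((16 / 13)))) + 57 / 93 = -74327 / 372 + sqrt(2) * 7^(1 / 4) / 181818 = -199.80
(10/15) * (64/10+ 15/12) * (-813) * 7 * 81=-23509521/10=-2350952.10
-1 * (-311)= 311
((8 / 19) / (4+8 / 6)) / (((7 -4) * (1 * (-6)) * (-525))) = 1 / 119700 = 0.00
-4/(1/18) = -72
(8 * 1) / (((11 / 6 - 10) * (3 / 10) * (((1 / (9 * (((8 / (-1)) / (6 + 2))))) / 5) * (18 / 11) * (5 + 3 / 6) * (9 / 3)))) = 800 / 147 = 5.44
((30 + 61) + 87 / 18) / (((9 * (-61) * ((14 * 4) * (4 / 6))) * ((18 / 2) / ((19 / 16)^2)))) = -207575 / 283336704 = -0.00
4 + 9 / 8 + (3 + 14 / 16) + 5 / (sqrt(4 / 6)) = 5 *sqrt(6) / 2 + 9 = 15.12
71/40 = 1.78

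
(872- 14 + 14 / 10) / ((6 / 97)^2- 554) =-40430473 / 26062750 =-1.55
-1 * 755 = -755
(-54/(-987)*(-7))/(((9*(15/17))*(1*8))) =-17/2820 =-0.01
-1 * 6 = -6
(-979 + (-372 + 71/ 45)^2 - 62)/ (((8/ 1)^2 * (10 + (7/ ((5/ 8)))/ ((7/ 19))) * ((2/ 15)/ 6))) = 17234221/ 7272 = 2369.94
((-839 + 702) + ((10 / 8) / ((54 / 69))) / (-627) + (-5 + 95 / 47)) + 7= -282155405 / 2121768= -132.98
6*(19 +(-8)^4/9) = 8534/3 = 2844.67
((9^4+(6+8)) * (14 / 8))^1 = 46025 / 4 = 11506.25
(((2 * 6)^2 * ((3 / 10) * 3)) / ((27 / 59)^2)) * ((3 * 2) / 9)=55696 / 135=412.56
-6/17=-0.35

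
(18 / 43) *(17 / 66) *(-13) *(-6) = 3978 / 473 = 8.41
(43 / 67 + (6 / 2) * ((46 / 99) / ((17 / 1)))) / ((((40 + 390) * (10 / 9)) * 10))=16323 / 107749400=0.00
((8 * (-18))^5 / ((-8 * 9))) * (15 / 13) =12899450880 / 13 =992265452.31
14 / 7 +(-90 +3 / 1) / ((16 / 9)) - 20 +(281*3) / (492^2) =-1350193 / 20172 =-66.93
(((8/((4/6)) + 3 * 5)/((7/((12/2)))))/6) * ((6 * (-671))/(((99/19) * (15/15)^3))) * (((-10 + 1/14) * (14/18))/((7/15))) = 49316.63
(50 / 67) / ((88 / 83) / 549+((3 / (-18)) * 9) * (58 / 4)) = -9113400 / 265586459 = -0.03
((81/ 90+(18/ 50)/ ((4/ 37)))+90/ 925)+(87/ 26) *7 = 1334793/ 48100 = 27.75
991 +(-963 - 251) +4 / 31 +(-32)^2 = 24835 / 31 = 801.13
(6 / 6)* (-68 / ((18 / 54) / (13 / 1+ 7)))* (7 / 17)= -1680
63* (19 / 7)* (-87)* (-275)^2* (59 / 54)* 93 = -228639860625 / 2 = -114319930312.50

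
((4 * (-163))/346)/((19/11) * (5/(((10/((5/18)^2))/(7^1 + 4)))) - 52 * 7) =211248/40723681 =0.01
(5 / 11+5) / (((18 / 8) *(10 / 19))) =152 / 33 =4.61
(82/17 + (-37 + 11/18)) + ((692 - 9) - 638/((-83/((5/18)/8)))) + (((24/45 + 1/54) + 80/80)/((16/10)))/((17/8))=198762097/304776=652.16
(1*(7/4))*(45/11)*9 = 64.43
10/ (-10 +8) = -5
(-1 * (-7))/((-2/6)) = -21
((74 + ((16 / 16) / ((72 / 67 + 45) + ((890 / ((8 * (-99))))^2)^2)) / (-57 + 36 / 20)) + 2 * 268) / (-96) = -550961575315604965 / 86708760955055088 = -6.35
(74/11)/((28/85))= 3145/154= 20.42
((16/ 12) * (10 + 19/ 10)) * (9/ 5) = 714/ 25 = 28.56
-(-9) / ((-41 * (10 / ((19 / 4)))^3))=-61731 / 2624000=-0.02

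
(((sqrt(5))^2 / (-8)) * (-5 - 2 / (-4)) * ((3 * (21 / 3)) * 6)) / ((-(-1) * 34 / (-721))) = -2044035 / 272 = -7514.83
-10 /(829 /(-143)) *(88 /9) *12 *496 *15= 1248332800 /829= 1505829.67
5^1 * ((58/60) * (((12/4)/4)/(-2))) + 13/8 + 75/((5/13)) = 3117/16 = 194.81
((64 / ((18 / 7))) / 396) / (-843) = -56 / 751113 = -0.00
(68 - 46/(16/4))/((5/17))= 1921/10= 192.10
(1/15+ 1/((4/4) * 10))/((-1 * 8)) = -1/48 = -0.02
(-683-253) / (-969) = 312 / 323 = 0.97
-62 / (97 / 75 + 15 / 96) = -42.77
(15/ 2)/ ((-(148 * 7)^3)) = -15/ 2223869312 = -0.00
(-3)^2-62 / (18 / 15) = -128 / 3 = -42.67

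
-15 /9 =-5 /3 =-1.67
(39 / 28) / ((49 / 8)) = 78 / 343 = 0.23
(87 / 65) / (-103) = -87 / 6695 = -0.01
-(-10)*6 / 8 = 15 / 2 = 7.50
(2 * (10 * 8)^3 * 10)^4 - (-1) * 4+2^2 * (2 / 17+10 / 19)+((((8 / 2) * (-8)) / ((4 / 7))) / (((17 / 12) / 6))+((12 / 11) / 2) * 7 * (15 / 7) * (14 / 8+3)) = 78131296269762559999999998637517 / 7106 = 10995116277760000000000000000.00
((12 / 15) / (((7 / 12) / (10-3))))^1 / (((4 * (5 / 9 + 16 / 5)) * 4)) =27 / 169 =0.16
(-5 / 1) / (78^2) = -5 / 6084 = -0.00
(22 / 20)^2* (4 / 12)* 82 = 4961 / 150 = 33.07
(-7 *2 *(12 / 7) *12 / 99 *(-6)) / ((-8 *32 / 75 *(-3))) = 75 / 44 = 1.70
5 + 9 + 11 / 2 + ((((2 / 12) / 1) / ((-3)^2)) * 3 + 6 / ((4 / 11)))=649 / 18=36.06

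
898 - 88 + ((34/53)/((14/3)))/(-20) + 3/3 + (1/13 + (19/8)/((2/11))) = 317983303/385840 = 824.13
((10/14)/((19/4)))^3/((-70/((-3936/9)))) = 1049600/49405377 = 0.02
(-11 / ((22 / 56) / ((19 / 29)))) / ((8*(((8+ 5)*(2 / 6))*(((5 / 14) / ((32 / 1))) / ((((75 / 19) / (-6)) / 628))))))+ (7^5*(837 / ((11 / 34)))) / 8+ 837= 14157040064619 / 2604316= 5435991.66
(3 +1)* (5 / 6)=10 / 3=3.33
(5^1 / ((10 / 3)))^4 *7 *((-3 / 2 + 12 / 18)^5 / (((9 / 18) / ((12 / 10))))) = -4375 / 128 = -34.18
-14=-14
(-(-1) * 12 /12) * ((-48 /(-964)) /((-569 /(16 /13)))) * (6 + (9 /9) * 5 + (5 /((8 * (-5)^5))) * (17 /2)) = -1319796 /1114173125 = -0.00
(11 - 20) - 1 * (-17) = 8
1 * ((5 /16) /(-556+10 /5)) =-5 /8864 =-0.00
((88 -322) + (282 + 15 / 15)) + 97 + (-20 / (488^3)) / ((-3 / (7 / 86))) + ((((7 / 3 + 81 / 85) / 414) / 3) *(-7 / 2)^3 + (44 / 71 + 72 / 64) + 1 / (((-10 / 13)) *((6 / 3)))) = 4129049219911489957 / 28092349006467840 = 146.98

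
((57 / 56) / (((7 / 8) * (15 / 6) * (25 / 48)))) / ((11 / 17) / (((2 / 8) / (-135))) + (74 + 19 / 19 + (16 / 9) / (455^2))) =-141489504 / 43459721765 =-0.00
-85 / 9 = -9.44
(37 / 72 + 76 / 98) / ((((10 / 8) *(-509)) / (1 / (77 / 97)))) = -441253 / 172841130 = -0.00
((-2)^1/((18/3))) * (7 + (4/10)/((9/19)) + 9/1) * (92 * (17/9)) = -1185512/1215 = -975.73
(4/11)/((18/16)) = 32/99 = 0.32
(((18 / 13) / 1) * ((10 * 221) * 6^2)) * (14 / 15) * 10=1028160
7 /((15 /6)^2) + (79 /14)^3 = 12402807 /68600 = 180.80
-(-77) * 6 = 462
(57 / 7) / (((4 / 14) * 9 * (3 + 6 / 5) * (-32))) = -95 / 4032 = -0.02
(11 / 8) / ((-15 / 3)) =-11 / 40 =-0.28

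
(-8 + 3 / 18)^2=2209 / 36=61.36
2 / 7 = 0.29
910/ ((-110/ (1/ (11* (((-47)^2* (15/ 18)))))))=-546/ 1336445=-0.00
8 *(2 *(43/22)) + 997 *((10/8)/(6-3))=58963/132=446.69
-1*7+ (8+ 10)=11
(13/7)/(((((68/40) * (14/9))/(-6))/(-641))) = 2249910/833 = 2700.97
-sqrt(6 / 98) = -sqrt(3) / 7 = -0.25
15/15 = 1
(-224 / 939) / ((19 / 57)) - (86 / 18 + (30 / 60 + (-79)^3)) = 2777747959 / 5634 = 493033.01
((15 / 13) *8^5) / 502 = 245760 / 3263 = 75.32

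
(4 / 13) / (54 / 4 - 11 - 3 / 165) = 440 / 3549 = 0.12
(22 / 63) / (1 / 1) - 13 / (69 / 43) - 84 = -132949 / 1449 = -91.75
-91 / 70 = -13 / 10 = -1.30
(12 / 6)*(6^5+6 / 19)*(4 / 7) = 1182000 / 133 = 8887.22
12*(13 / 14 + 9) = 834 / 7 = 119.14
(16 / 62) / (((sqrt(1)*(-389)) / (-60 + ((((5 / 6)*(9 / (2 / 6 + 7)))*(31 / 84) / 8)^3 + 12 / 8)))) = 56008916455311 / 1443189606842368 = 0.04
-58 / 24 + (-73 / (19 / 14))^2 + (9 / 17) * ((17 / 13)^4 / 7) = 2503945144297 / 866083764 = 2891.11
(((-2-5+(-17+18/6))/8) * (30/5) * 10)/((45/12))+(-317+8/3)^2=888871/9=98763.44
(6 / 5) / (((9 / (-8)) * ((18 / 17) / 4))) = -544 / 135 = -4.03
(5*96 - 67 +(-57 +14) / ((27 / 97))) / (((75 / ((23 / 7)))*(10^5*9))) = 8027 / 637875000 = 0.00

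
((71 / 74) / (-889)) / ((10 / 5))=-71 / 131572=-0.00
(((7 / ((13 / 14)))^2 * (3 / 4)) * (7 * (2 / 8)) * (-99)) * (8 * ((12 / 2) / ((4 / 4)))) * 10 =-599001480 / 169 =-3544387.46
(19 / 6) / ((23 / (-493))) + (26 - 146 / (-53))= -286139 / 7314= -39.12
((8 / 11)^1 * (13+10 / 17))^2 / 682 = 14112 / 98549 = 0.14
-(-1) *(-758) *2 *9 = -13644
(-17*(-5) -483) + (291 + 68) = -39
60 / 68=15 / 17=0.88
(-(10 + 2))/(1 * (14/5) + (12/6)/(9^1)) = -135/34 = -3.97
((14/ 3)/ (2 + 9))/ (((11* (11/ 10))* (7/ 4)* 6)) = 0.00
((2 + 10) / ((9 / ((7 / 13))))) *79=2212 / 39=56.72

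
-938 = -938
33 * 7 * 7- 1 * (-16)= 1633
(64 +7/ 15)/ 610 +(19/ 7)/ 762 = 444319/ 4067175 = 0.11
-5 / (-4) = 5 / 4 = 1.25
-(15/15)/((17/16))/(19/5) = -80/323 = -0.25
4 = 4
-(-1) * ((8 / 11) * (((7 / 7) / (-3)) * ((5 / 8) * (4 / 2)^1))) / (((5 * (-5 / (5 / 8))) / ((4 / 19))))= 1 / 627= 0.00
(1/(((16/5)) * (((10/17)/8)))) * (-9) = -153/4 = -38.25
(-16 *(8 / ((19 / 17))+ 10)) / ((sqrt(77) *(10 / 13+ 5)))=-67808 *sqrt(77) / 109725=-5.42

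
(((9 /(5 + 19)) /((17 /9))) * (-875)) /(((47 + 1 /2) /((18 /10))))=-8505 /1292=-6.58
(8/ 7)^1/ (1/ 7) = 8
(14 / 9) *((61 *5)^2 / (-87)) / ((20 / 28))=-1823290 / 783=-2328.60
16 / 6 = 8 / 3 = 2.67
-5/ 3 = -1.67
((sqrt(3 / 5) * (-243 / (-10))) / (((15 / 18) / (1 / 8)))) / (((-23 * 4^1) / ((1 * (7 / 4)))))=-5103 * sqrt(15) / 368000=-0.05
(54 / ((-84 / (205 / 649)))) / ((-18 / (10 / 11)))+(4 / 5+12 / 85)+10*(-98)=-1663483799 / 1699082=-979.05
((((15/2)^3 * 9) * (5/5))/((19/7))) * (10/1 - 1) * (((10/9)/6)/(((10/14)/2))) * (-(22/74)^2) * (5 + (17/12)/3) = -1314014625/416176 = -3157.35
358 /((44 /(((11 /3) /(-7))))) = -179 /42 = -4.26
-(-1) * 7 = 7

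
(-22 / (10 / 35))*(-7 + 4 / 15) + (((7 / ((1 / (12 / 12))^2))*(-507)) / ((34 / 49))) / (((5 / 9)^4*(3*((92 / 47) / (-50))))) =53686145807 / 117300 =457682.40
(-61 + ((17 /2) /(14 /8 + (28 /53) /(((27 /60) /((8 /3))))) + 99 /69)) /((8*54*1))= -4644331 /34697754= -0.13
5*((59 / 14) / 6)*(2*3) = 295 / 14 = 21.07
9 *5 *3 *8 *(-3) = -3240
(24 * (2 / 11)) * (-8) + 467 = 4753 / 11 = 432.09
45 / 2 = 22.50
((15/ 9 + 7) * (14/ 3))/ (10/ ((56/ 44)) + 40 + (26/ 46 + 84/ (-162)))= 0.84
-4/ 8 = -0.50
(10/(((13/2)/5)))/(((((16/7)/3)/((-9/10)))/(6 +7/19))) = -114345/1976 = -57.87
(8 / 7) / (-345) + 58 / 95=27862 / 45885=0.61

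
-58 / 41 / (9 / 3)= -58 / 123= -0.47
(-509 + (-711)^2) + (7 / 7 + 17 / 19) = 9595264 / 19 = 505013.89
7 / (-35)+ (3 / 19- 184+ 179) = -479 / 95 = -5.04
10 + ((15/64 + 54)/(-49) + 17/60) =431663/47040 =9.18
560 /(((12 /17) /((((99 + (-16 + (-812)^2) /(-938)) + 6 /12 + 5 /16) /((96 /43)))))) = -16541181305 /77184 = -214308.42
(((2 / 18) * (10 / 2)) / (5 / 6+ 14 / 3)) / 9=10 / 891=0.01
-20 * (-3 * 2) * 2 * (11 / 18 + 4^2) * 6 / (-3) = -23920 / 3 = -7973.33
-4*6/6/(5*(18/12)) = -8/15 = -0.53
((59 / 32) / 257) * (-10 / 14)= -295 / 57568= -0.01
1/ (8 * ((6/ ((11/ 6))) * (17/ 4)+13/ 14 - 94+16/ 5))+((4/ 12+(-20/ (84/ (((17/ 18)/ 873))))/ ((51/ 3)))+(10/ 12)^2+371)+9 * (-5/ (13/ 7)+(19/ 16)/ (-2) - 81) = -1777657394081/ 4598796384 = -386.55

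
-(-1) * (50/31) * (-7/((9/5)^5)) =-1093750/1830519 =-0.60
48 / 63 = 16 / 21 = 0.76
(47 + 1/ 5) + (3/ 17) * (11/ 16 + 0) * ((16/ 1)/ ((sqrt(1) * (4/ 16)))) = 4672/ 85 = 54.96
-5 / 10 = -1 / 2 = -0.50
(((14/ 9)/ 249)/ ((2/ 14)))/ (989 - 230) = 98/ 1700919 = 0.00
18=18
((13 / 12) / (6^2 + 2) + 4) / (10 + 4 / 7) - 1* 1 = -20885 / 33744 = -0.62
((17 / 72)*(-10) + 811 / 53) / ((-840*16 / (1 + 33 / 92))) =-0.00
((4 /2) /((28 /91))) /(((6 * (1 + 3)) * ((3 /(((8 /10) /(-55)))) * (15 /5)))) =-13 /29700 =-0.00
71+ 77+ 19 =167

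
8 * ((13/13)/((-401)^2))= 8/160801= 0.00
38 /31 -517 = -515.77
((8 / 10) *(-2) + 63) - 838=-3883 / 5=-776.60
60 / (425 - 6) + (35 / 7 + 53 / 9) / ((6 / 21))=144257 / 3771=38.25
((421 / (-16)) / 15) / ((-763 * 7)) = 421 / 1281840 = 0.00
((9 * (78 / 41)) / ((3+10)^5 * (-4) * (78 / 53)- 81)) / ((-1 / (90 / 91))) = 85860 / 11082764161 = 0.00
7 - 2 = 5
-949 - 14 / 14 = -950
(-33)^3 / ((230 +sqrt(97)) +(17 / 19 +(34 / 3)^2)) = -377605763469 / 3772897432 +1050833817*sqrt(97) / 3772897432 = -97.34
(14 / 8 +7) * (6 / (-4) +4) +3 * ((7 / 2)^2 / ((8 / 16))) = 763 / 8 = 95.38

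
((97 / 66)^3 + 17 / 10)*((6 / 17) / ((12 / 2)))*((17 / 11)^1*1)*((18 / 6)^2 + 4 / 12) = 49049567 / 11859210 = 4.14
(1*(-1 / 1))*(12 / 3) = -4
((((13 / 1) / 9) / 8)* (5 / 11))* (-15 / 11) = -325 / 2904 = -0.11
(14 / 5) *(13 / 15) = 2.43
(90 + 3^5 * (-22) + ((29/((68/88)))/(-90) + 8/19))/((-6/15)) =76395901/5814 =13139.99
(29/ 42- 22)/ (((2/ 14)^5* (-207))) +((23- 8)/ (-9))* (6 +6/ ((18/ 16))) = 2125435/ 1242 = 1711.30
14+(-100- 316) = -402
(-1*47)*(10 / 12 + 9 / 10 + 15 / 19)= -33793 / 285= -118.57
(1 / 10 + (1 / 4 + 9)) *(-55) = -2057 / 4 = -514.25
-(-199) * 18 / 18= 199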